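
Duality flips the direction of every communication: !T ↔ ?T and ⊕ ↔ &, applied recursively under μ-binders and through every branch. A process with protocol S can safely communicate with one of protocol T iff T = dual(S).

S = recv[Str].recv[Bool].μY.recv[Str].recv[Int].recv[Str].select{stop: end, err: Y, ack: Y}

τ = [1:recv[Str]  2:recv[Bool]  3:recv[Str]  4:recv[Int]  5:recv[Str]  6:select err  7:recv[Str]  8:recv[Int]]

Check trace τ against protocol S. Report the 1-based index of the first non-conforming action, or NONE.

NONE

@1 recv[Str]  ✓  cont: recv[Bool].μY.…
@2 recv[Bool]  ✓  cont: μY.…
@3 recv[Str]  ✓  cont: recv[Int].recv[Str].select{stop: end, err: μY.…, ack: μY.…}
@4 recv[Int]  ✓  cont: recv[Str].select{stop: end, err: μY.…, ack: μY.…}
@5 recv[Str]  ✓  cont: select{stop: end, err: μY.…, ack: μY.…}
@6 select err  ✓  cont: μY.…
@7 recv[Str]  ✓  cont: recv[Int].recv[Str].select{stop: end, err: μY.…, ack: μY.…}
@8 recv[Int]  ✓  cont: recv[Str].select{stop: end, err: μY.…, ack: μY.…}
all 8 steps conform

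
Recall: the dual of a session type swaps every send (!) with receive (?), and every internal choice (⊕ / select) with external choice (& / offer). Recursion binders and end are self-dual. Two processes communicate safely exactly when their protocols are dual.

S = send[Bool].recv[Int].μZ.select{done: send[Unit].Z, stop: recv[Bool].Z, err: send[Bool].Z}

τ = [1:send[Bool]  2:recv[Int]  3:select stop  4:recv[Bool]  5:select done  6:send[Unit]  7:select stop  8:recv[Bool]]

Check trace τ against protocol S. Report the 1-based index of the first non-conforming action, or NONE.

NONE

step 1: send[Bool]  ✓  cont: recv[Int].μZ.…
step 2: recv[Int]  ✓  cont: μZ.…
step 3: select stop  ✓  cont: recv[Bool].μZ.…
step 4: recv[Bool]  ✓  cont: μZ.…
step 5: select done  ✓  cont: send[Unit].μZ.…
step 6: send[Unit]  ✓  cont: μZ.…
step 7: select stop  ✓  cont: recv[Bool].μZ.…
step 8: recv[Bool]  ✓  cont: μZ.…
trace exhausted — no violation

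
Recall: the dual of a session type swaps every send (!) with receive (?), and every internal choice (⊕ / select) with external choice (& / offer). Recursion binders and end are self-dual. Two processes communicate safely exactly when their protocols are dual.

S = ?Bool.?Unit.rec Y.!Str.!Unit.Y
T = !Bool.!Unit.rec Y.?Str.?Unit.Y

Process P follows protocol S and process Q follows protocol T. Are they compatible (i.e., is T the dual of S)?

YES

?Bool | !Bool  ✓
  ?Unit | !Unit  ✓
    rec Y | rec Y  ✓ (binder kept)
      !Str | ?Str  ✓
        !Unit | ?Unit  ✓
          Y | Y  ✓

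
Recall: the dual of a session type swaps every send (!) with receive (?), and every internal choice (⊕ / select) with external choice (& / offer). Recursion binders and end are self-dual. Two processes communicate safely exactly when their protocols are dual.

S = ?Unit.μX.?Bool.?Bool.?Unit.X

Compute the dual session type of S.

?Unit = !Unit
  μX = μX  (binder kept)
    ?Bool = !Bool
      ?Bool = !Bool
        ?Unit = !Unit
          X self-dual

!Unit.μX.!Bool.!Bool.!Unit.X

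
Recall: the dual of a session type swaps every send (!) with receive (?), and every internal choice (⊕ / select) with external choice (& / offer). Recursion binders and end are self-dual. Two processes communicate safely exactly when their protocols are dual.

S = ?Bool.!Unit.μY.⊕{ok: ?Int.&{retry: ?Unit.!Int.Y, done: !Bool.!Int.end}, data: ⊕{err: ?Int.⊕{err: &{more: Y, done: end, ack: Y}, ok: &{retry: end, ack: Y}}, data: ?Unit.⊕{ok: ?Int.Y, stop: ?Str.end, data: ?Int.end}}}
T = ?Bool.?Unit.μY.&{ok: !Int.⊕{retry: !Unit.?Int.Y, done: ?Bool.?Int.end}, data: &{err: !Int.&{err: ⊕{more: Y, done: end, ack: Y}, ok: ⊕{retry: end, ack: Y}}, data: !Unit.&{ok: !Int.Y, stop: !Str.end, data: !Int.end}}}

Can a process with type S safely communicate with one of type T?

NO

?Bool | ?Bool  ✗ same direction on both sides — not dual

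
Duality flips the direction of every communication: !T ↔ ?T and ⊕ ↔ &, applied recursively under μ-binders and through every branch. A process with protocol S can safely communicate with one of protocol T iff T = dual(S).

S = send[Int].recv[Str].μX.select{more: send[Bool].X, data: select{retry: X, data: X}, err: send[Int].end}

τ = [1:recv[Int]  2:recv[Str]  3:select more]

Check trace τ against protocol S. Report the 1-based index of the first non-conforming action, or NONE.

1

[1] got recv[Int], protocol expects send[Int]  ✗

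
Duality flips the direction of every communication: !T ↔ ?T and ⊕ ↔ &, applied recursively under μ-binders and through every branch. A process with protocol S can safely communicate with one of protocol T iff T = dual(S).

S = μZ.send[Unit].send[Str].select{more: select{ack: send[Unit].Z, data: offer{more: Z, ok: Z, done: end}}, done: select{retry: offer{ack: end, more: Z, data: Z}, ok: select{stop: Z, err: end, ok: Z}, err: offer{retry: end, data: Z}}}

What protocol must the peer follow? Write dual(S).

μZ ↦ μZ  (binder kept)
  send[Unit] ↦ recv[Unit]
    send[Str] ↦ recv[Str]
      select{more,done} ↦ offer{more,done}  (⊕→&)
        [more]
          select{ack,data} ↦ offer{ack,data}  (⊕→&)
            [ack]
              send[Unit] ↦ recv[Unit]
                Z ↦ Z
            [data]
              offer{more,ok,done} ↦ select{more,ok,done}  (external→internal)
                [more]
                  Z ↦ Z
                [ok]
                  Z ↦ Z
                [done]
                  end ↦ end
        [done]
          select{retry,ok,err} ↦ offer{retry,ok,err}  (⊕→&)
            [retry]
              offer{ack,more,data} ↦ select{ack,more,data}  (external→internal)
                [ack]
                  end ↦ end
                [more]
                  Z ↦ Z
                [data]
                  Z ↦ Z
            [ok]
              select{stop,err,ok} ↦ offer{stop,err,ok}  (⊕→&)
                [stop]
                  Z ↦ Z
                [err]
                  end ↦ end
                [ok]
                  Z ↦ Z
            [err]
              offer{retry,data} ↦ select{retry,data}  (external→internal)
                [retry]
                  end ↦ end
                [data]
                  Z ↦ Z

μZ.recv[Unit].recv[Str].offer{more: offer{ack: recv[Unit].Z, data: select{more: Z, ok: Z, done: end}}, done: offer{retry: select{ack: end, more: Z, data: Z}, ok: offer{stop: Z, err: end, ok: Z}, err: select{retry: end, data: Z}}}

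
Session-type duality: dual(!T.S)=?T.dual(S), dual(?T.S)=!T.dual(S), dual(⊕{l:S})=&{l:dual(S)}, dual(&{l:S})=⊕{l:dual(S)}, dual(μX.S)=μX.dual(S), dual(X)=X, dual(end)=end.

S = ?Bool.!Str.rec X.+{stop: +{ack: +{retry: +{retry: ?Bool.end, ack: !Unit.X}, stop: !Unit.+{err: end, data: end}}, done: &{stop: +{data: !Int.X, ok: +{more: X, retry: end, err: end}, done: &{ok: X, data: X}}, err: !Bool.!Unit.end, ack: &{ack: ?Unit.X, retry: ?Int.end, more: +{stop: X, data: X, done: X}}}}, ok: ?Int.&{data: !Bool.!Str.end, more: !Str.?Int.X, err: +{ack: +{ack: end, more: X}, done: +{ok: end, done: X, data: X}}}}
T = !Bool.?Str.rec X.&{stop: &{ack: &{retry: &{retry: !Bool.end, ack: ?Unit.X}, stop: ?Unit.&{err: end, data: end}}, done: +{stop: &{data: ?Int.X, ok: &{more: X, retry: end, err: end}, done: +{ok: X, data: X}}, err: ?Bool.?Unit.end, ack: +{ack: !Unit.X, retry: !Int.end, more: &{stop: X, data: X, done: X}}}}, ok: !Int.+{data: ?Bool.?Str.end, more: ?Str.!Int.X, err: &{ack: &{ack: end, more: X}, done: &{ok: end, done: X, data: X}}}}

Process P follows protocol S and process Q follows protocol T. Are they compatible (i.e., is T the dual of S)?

?Bool ‖ !Bool  match
  !Str ‖ ?Str  match
    rec X ‖ rec X  match (rec unchanged)
      +{stop,ok} ‖ &{stop,ok}  match label sets agree
        [stop]
          +{ack,done} ‖ &{ack,done}  match label sets agree
            [ack]
              +{retry,stop} ‖ &{retry,stop}  match label sets agree
                [retry]
                  +{retry,ack} ‖ &{retry,ack}  match label sets agree
                    [retry]
                      ?Bool ‖ !Bool  match
                        end ‖ end  match
                    [ack]
                      !Unit ‖ ?Unit  match
                        X ‖ X  match
                [stop]
                  !Unit ‖ ?Unit  match
                    +{err,data} ‖ &{err,data}  match label sets agree
                      [err]
                        end ‖ end  match
                      [data]
                        end ‖ end  match
            [done]
              &{stop,err,ack} ‖ +{stop,err,ack}  match label sets agree
                [stop]
                  +{data,ok,done} ‖ &{data,ok,done}  match label sets agree
                    [data]
                      !Int ‖ ?Int  match
                        X ‖ X  match
                    [ok]
                      +{more,retry,err} ‖ &{more,retry,err}  match label sets agree
                        [more]
                          X ‖ X  match
                        [retry]
                          end ‖ end  match
                        [err]
                          end ‖ end  match
                    [done]
                      &{ok,data} ‖ +{ok,data}  match label sets agree
                        [ok]
                          X ‖ X  match
                        [data]
                          X ‖ X  match
                [err]
                  !Bool ‖ ?Bool  match
                    !Unit ‖ ?Unit  match
                      end ‖ end  match
                [ack]
                  &{ack,retry,more} ‖ +{ack,retry,more}  match label sets agree
                    [ack]
                      ?Unit ‖ !Unit  match
                        X ‖ X  match
                    [retry]
                      ?Int ‖ !Int  match
                        end ‖ end  match
                    [more]
                      +{stop,data,done} ‖ &{stop,data,done}  match label sets agree
                        [stop]
                          X ‖ X  match
                        [data]
                          X ‖ X  match
                        [done]
                          X ‖ X  match
        [ok]
          ?Int ‖ !Int  match
            &{data,more,err} ‖ +{data,more,err}  match label sets agree
              [data]
                !Bool ‖ ?Bool  match
                  !Str ‖ ?Str  match
                    end ‖ end  match
              [more]
                !Str ‖ ?Str  match
                  ?Int ‖ !Int  match
                    X ‖ X  match
              [err]
                +{ack,done} ‖ &{ack,done}  match label sets agree
                  [ack]
                    +{ack,more} ‖ &{ack,more}  match label sets agree
                      [ack]
                        end ‖ end  match
                      [more]
                        X ‖ X  match
                  [done]
                    +{ok,done,data} ‖ &{ok,done,data}  match label sets agree
                      [ok]
                        end ‖ end  match
                      [done]
                        X ‖ X  match
                      [data]
                        X ‖ X  match

YES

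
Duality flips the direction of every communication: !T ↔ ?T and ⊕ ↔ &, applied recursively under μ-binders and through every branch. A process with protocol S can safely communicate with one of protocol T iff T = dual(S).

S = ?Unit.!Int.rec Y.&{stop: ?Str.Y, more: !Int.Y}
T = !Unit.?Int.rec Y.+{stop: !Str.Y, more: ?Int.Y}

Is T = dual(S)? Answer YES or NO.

YES

?Unit ‖ !Unit  ✓
  !Int ‖ ?Int  ✓
    rec Y ‖ rec Y  ✓ (rec unchanged)
      &{stop,more} ‖ +{stop,more}  ✓ labels match
        case stop:
          ?Str ‖ !Str  ✓
            Y ‖ Y  ✓
        case more:
          !Int ‖ ?Int  ✓
            Y ‖ Y  ✓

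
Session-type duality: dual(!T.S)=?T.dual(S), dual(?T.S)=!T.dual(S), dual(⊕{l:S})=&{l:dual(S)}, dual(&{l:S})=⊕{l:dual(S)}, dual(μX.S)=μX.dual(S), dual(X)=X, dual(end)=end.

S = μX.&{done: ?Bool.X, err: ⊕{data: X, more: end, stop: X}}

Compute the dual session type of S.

μX → μX  (binder kept)
  &{done,err} → ⊕{done,err}  (external→internal)
    • done:
      ?Bool → !Bool
        X self-dual
    • err:
      ⊕{data,more,stop} → &{data,more,stop}  (internal→external)
        • data:
          X self-dual
        • more:
          end self-dual
        • stop:
          X self-dual

μX.⊕{done: !Bool.X, err: &{data: X, more: end, stop: X}}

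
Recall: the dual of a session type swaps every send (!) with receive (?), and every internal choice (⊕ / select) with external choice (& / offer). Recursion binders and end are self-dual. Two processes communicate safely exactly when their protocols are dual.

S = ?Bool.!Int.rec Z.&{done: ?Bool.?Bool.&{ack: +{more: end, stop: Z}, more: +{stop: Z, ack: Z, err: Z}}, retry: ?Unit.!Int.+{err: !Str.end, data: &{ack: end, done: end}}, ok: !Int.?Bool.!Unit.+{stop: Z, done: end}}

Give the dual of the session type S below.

!Bool.?Int.rec Z.+{done: !Bool.!Bool.+{ack: &{more: end, stop: Z}, more: &{stop: Z, ack: Z, err: Z}}, retry: !Unit.?Int.&{err: ?Str.end, data: +{ack: end, done: end}}, ok: ?Int.!Bool.?Unit.&{stop: Z, done: end}}

?Bool = !Bool
  !Int = ?Int
    rec Z = rec Z  (binder kept)
      &{done,retry,ok} = +{done,retry,ok}  (external→internal)
        • done:
          ?Bool = !Bool
            ?Bool = !Bool
              &{ack,more} = +{ack,more}  (external→internal)
                • ack:
                  +{more,stop} = &{more,stop}  (select→offer)
                    • more:
                      end ↦ end
                    • stop:
                      Z ↦ Z
                • more:
                  +{stop,ack,err} = &{stop,ack,err}  (select→offer)
                    • stop:
                      Z ↦ Z
                    • ack:
                      Z ↦ Z
                    • err:
                      Z ↦ Z
        • retry:
          ?Unit = !Unit
            !Int = ?Int
              +{err,data} = &{err,data}  (select→offer)
                • err:
                  !Str = ?Str
                    end ↦ end
                • data:
                  &{ack,done} = +{ack,done}  (external→internal)
                    • ack:
                      end ↦ end
                    • done:
                      end ↦ end
        • ok:
          !Int = ?Int
            ?Bool = !Bool
              !Unit = ?Unit
                +{stop,done} = &{stop,done}  (select→offer)
                  • stop:
                    Z ↦ Z
                  • done:
                    end ↦ end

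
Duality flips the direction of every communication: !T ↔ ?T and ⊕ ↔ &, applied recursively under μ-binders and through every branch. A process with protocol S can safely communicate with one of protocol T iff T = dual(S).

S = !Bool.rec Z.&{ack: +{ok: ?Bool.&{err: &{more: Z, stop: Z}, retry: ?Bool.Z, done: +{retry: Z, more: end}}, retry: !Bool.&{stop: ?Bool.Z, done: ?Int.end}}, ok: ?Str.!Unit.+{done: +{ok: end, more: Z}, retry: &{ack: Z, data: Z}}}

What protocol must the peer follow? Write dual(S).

!Bool → ?Bool
  rec Z → rec Z  (μ self-dual)
    &{ack,ok} → +{ack,ok}  (external→internal)
      case ack:
        +{ok,retry} → &{ok,retry}  (⊕→&)
          case ok:
            ?Bool → !Bool
              &{err,retry,done} → +{err,retry,done}  (external→internal)
                case err:
                  &{more,stop} → +{more,stop}  (external→internal)
                    case more:
                      dual(Z) = Z
                    case stop:
                      dual(Z) = Z
                case retry:
                  ?Bool → !Bool
                    dual(Z) = Z
                case done:
                  +{retry,more} → &{retry,more}  (⊕→&)
                    case retry:
                      dual(Z) = Z
                    case more:
                      dual(end) = end
          case retry:
            !Bool → ?Bool
              &{stop,done} → +{stop,done}  (external→internal)
                case stop:
                  ?Bool → !Bool
                    dual(Z) = Z
                case done:
                  ?Int → !Int
                    dual(end) = end
      case ok:
        ?Str → !Str
          !Unit → ?Unit
            +{done,retry} → &{done,retry}  (⊕→&)
              case done:
                +{ok,more} → &{ok,more}  (⊕→&)
                  case ok:
                    dual(end) = end
                  case more:
                    dual(Z) = Z
              case retry:
                &{ack,data} → +{ack,data}  (external→internal)
                  case ack:
                    dual(Z) = Z
                  case data:
                    dual(Z) = Z

?Bool.rec Z.+{ack: &{ok: !Bool.+{err: +{more: Z, stop: Z}, retry: !Bool.Z, done: &{retry: Z, more: end}}, retry: ?Bool.+{stop: !Bool.Z, done: !Int.end}}, ok: !Str.?Unit.&{done: &{ok: end, more: Z}, retry: +{ack: Z, data: Z}}}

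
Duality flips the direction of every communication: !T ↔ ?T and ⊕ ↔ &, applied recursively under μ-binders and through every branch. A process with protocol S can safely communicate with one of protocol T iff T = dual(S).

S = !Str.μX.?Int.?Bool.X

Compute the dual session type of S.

!Str ↦ ?Str
  μX ↦ μX  (rec unchanged)
    ?Int ↦ !Int
      ?Bool ↦ !Bool
        X self-dual

?Str.μX.!Int.!Bool.X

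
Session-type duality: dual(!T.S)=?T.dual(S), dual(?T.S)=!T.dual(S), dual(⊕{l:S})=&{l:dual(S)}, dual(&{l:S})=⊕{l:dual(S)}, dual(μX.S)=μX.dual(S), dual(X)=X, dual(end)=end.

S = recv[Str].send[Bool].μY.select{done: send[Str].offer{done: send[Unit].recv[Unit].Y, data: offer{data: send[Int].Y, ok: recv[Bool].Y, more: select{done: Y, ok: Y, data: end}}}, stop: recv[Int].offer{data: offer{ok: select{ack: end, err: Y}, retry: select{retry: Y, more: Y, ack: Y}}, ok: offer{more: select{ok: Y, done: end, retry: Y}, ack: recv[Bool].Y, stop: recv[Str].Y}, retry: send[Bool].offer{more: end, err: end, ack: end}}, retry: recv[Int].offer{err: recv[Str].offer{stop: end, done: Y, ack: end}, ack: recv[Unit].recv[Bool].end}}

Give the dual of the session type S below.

recv[Str] = send[Str]
  send[Bool] = recv[Bool]
    μY = μY  (rec unchanged)
      select{done,stop,retry} = offer{done,stop,retry}  (select→offer)
        • done:
          send[Str] = recv[Str]
            offer{done,data} = select{done,data}  (external→internal)
              • done:
                send[Unit] = recv[Unit]
                  recv[Unit] = send[Unit]
                    dual(Y) = Y
              • data:
                offer{data,ok,more} = select{data,ok,more}  (external→internal)
                  • data:
                    send[Int] = recv[Int]
                      dual(Y) = Y
                  • ok:
                    recv[Bool] = send[Bool]
                      dual(Y) = Y
                  • more:
                    select{done,ok,data} = offer{done,ok,data}  (select→offer)
                      • done:
                        dual(Y) = Y
                      • ok:
                        dual(Y) = Y
                      • data:
                        dual(end) = end
        • stop:
          recv[Int] = send[Int]
            offer{data,ok,retry} = select{data,ok,retry}  (external→internal)
              • data:
                offer{ok,retry} = select{ok,retry}  (external→internal)
                  • ok:
                    select{ack,err} = offer{ack,err}  (select→offer)
                      • ack:
                        dual(end) = end
                      • err:
                        dual(Y) = Y
                  • retry:
                    select{retry,more,ack} = offer{retry,more,ack}  (select→offer)
                      • retry:
                        dual(Y) = Y
                      • more:
                        dual(Y) = Y
                      • ack:
                        dual(Y) = Y
              • ok:
                offer{more,ack,stop} = select{more,ack,stop}  (external→internal)
                  • more:
                    select{ok,done,retry} = offer{ok,done,retry}  (select→offer)
                      • ok:
                        dual(Y) = Y
                      • done:
                        dual(end) = end
                      • retry:
                        dual(Y) = Y
                  • ack:
                    recv[Bool] = send[Bool]
                      dual(Y) = Y
                  • stop:
                    recv[Str] = send[Str]
                      dual(Y) = Y
              • retry:
                send[Bool] = recv[Bool]
                  offer{more,err,ack} = select{more,err,ack}  (external→internal)
                    • more:
                      dual(end) = end
                    • err:
                      dual(end) = end
                    • ack:
                      dual(end) = end
        • retry:
          recv[Int] = send[Int]
            offer{err,ack} = select{err,ack}  (external→internal)
              • err:
                recv[Str] = send[Str]
                  offer{stop,done,ack} = select{stop,done,ack}  (external→internal)
                    • stop:
                      dual(end) = end
                    • done:
                      dual(Y) = Y
                    • ack:
                      dual(end) = end
              • ack:
                recv[Unit] = send[Unit]
                  recv[Bool] = send[Bool]
                    dual(end) = end

send[Str].recv[Bool].μY.offer{done: recv[Str].select{done: recv[Unit].send[Unit].Y, data: select{data: recv[Int].Y, ok: send[Bool].Y, more: offer{done: Y, ok: Y, data: end}}}, stop: send[Int].select{data: select{ok: offer{ack: end, err: Y}, retry: offer{retry: Y, more: Y, ack: Y}}, ok: select{more: offer{ok: Y, done: end, retry: Y}, ack: send[Bool].Y, stop: send[Str].Y}, retry: recv[Bool].select{more: end, err: end, ack: end}}, retry: send[Int].select{err: send[Str].select{stop: end, done: Y, ack: end}, ack: send[Unit].send[Bool].end}}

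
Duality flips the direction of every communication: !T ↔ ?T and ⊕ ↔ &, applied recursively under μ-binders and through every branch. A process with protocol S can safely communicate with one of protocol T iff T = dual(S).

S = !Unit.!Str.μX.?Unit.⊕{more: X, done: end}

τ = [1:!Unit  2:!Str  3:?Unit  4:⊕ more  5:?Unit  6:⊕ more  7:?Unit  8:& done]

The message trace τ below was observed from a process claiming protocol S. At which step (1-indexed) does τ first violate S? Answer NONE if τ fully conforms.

8

step 1: !Unit  ✓  residual = !Str.μX.…
step 2: !Str  ✓  residual = μX.…
step 3: ?Unit  ✓  residual = ⊕{more: μX.…, done: end}
step 4: ⊕ more  ✓  residual = μX.…
step 5: ?Unit  ✓  residual = ⊕{more: μX.…, done: end}
step 6: ⊕ more  ✓  residual = μX.…
step 7: ?Unit  ✓  residual = ⊕{more: μX.…, done: end}
step 8: got & done, protocol expects ⊕ more or ⊕ done  ✗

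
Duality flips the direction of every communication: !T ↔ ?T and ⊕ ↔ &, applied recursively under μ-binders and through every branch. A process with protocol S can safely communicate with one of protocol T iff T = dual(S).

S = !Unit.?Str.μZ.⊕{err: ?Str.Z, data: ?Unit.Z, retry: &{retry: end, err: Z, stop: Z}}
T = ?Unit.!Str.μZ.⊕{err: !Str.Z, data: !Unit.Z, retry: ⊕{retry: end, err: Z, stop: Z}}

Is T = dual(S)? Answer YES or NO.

NO

!Unit | ?Unit  ✓
  ?Str | !Str  ✓
    μZ | μZ  ✓ (binder kept)
      ⊕{err,data,retry} | ⊕{err,data,retry}  ✗ choice polarity not flipped — not dual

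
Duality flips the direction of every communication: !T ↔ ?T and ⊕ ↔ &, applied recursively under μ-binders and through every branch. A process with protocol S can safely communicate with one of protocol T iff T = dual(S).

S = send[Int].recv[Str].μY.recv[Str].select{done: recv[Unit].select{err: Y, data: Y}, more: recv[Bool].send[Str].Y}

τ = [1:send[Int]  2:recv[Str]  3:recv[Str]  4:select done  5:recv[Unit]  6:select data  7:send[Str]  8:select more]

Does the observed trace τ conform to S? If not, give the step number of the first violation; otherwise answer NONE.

7

@1 send[Int]  match  now at recv[Str].μY.…
@2 recv[Str]  match  now at μY.…
@3 recv[Str]  match  now at select{done: recv[Unit].select{err: μY.…, data: μY.…}, more: recv[Bool].send[Str].μY.…}
@4 select done  match  now at recv[Unit].select{err: μY.…, data: μY.…}
@5 recv[Unit]  match  now at select{err: μY.…, data: μY.…}
@6 select data  match  now at μY.…
@7 got send[Str], protocol expects recv[Str]  ✗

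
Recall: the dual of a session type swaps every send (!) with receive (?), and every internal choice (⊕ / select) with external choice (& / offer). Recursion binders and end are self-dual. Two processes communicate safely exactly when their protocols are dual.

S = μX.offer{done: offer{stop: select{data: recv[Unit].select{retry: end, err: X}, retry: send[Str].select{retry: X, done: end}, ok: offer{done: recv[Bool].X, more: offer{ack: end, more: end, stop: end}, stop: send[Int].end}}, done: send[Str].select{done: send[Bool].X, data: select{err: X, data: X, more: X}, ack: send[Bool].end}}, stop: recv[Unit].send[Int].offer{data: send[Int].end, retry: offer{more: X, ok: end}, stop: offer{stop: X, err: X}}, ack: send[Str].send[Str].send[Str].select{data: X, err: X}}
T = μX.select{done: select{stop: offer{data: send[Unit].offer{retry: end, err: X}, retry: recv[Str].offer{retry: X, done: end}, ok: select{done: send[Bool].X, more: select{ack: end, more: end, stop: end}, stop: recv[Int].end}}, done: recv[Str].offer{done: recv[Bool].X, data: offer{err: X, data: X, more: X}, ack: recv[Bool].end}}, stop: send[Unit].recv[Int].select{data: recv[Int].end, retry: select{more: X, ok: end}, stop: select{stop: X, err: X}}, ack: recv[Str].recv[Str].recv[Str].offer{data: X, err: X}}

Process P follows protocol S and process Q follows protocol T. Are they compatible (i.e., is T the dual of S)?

μX | μX  match (binder kept)
  offer{done,stop,ack} | select{done,stop,ack}  match label sets agree
    case done:
      offer{stop,done} | select{stop,done}  match label sets agree
        case stop:
          select{data,retry,ok} | offer{data,retry,ok}  match label sets agree
            case data:
              recv[Unit] | send[Unit]  match
                select{retry,err} | offer{retry,err}  match label sets agree
                  case retry:
                    end | end  match
                  case err:
                    X | X  match
            case retry:
              send[Str] | recv[Str]  match
                select{retry,done} | offer{retry,done}  match label sets agree
                  case retry:
                    X | X  match
                  case done:
                    end | end  match
            case ok:
              offer{done,more,stop} | select{done,more,stop}  match label sets agree
                case done:
                  recv[Bool] | send[Bool]  match
                    X | X  match
                case more:
                  offer{ack,more,stop} | select{ack,more,stop}  match label sets agree
                    case ack:
                      end | end  match
                    case more:
                      end | end  match
                    case stop:
                      end | end  match
                case stop:
                  send[Int] | recv[Int]  match
                    end | end  match
        case done:
          send[Str] | recv[Str]  match
            select{done,data,ack} | offer{done,data,ack}  match label sets agree
              case done:
                send[Bool] | recv[Bool]  match
                  X | X  match
              case data:
                select{err,data,more} | offer{err,data,more}  match label sets agree
                  case err:
                    X | X  match
                  case data:
                    X | X  match
                  case more:
                    X | X  match
              case ack:
                send[Bool] | recv[Bool]  match
                  end | end  match
    case stop:
      recv[Unit] | send[Unit]  match
        send[Int] | recv[Int]  match
          offer{data,retry,stop} | select{data,retry,stop}  match label sets agree
            case data:
              send[Int] | recv[Int]  match
                end | end  match
            case retry:
              offer{more,ok} | select{more,ok}  match label sets agree
                case more:
                  X | X  match
                case ok:
                  end | end  match
            case stop:
              offer{stop,err} | select{stop,err}  match label sets agree
                case stop:
                  X | X  match
                case err:
                  X | X  match
    case ack:
      send[Str] | recv[Str]  match
        send[Str] | recv[Str]  match
          send[Str] | recv[Str]  match
            select{data,err} | offer{data,err}  match label sets agree
              case data:
                X | X  match
              case err:
                X | X  match

YES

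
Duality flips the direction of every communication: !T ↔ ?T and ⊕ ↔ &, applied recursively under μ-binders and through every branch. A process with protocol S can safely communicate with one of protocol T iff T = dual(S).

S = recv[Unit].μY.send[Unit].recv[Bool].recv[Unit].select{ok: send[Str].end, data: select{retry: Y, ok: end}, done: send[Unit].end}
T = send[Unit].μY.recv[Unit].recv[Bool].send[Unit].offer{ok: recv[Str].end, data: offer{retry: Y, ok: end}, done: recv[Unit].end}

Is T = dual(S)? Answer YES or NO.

NO

recv[Unit] | send[Unit]  ok
  μY | μY  ok (rec unchanged)
    send[Unit] | recv[Unit]  ok
      recv[Bool] | recv[Bool]  ✗ same direction on both sides — not dual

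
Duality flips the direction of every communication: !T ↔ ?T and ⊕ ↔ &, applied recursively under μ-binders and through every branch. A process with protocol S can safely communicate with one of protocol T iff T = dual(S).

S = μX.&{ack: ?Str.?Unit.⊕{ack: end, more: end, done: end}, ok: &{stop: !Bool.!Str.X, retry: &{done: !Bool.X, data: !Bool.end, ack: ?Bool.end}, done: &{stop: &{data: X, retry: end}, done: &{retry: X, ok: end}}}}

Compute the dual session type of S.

μX.⊕{ack: !Str.!Unit.&{ack: end, more: end, done: end}, ok: ⊕{stop: ?Bool.?Str.X, retry: ⊕{done: ?Bool.X, data: ?Bool.end, ack: !Bool.end}, done: ⊕{stop: ⊕{data: X, retry: end}, done: ⊕{retry: X, ok: end}}}}

μX = μX  (μ self-dual)
  &{ack,ok} = ⊕{ack,ok}  (&→⊕)
    [ack]
      ?Str = !Str
        ?Unit = !Unit
          ⊕{ack,more,done} = &{ack,more,done}  (select→offer)
            [ack]
              end ↦ end
            [more]
              end ↦ end
            [done]
              end ↦ end
    [ok]
      &{stop,retry,done} = ⊕{stop,retry,done}  (&→⊕)
        [stop]
          !Bool = ?Bool
            !Str = ?Str
              X ↦ X
        [retry]
          &{done,data,ack} = ⊕{done,data,ack}  (&→⊕)
            [done]
              !Bool = ?Bool
                X ↦ X
            [data]
              !Bool = ?Bool
                end ↦ end
            [ack]
              ?Bool = !Bool
                end ↦ end
        [done]
          &{stop,done} = ⊕{stop,done}  (&→⊕)
            [stop]
              &{data,retry} = ⊕{data,retry}  (&→⊕)
                [data]
                  X ↦ X
                [retry]
                  end ↦ end
            [done]
              &{retry,ok} = ⊕{retry,ok}  (&→⊕)
                [retry]
                  X ↦ X
                [ok]
                  end ↦ end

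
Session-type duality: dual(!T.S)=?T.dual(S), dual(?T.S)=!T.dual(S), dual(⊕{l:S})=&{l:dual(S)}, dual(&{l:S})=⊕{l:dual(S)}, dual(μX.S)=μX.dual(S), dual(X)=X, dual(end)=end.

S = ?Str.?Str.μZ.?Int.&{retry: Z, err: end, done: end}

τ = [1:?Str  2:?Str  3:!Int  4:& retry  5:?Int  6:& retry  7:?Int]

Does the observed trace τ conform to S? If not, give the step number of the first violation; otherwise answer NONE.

3

[1] ?Str  match  cont: ?Str.μZ.…
[2] ?Str  match  cont: μZ.…
[3] got !Int, protocol expects ?Int  ✗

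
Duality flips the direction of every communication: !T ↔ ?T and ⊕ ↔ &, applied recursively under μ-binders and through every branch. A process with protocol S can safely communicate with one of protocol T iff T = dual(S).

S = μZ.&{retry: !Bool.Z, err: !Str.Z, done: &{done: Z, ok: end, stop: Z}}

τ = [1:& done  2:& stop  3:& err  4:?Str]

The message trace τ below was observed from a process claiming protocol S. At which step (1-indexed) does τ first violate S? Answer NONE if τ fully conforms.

@1 & done  ok  cont: &{done: μZ.…, ok: end, stop: μZ.…}
@2 & stop  ok  cont: μZ.…
@3 & err  ok  cont: !Str.μZ.…
@4 got ?Str, protocol expects !Str  ✗

4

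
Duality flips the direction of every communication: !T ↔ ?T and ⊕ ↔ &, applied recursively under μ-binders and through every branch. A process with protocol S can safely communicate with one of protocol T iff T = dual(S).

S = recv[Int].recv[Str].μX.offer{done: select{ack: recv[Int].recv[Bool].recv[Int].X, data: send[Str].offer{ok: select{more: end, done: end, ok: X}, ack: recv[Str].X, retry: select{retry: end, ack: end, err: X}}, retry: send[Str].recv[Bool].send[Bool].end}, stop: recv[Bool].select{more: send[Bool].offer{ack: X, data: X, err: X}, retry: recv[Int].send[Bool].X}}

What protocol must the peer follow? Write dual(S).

send[Int].send[Str].μX.select{done: offer{ack: send[Int].send[Bool].send[Int].X, data: recv[Str].select{ok: offer{more: end, done: end, ok: X}, ack: send[Str].X, retry: offer{retry: end, ack: end, err: X}}, retry: recv[Str].send[Bool].recv[Bool].end}, stop: send[Bool].offer{more: recv[Bool].select{ack: X, data: X, err: X}, retry: send[Int].recv[Bool].X}}

recv[Int] → send[Int]
  recv[Str] → send[Str]
    μX → μX  (binder kept)
      offer{done,stop} → select{done,stop}  (external→internal)
        case done:
          select{ack,data,retry} → offer{ack,data,retry}  (internal→external)
            case ack:
              recv[Int] → send[Int]
                recv[Bool] → send[Bool]
                  recv[Int] → send[Int]
                    X self-dual
            case data:
              send[Str] → recv[Str]
                offer{ok,ack,retry} → select{ok,ack,retry}  (external→internal)
                  case ok:
                    select{more,done,ok} → offer{more,done,ok}  (internal→external)
                      case more:
                        end self-dual
                      case done:
                        end self-dual
                      case ok:
                        X self-dual
                  case ack:
                    recv[Str] → send[Str]
                      X self-dual
                  case retry:
                    select{retry,ack,err} → offer{retry,ack,err}  (internal→external)
                      case retry:
                        end self-dual
                      case ack:
                        end self-dual
                      case err:
                        X self-dual
            case retry:
              send[Str] → recv[Str]
                recv[Bool] → send[Bool]
                  send[Bool] → recv[Bool]
                    end self-dual
        case stop:
          recv[Bool] → send[Bool]
            select{more,retry} → offer{more,retry}  (internal→external)
              case more:
                send[Bool] → recv[Bool]
                  offer{ack,data,err} → select{ack,data,err}  (external→internal)
                    case ack:
                      X self-dual
                    case data:
                      X self-dual
                    case err:
                      X self-dual
              case retry:
                recv[Int] → send[Int]
                  send[Bool] → recv[Bool]
                    X self-dual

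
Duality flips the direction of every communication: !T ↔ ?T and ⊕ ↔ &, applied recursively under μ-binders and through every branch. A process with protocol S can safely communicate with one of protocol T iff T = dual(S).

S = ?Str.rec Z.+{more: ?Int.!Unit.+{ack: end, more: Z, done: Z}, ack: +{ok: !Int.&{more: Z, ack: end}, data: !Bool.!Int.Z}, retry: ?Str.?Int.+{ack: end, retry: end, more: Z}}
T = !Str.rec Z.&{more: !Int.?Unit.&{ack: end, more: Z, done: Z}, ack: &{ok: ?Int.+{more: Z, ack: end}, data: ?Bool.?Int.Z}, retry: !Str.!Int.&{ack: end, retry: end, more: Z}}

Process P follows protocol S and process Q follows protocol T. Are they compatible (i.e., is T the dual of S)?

?Str ‖ !Str  ✓
  rec Z ‖ rec Z  ✓ (rec unchanged)
    +{more,ack,retry} ‖ &{more,ack,retry}  ✓ labels match
      case more:
        ?Int ‖ !Int  ✓
          !Unit ‖ ?Unit  ✓
            +{ack,more,done} ‖ &{ack,more,done}  ✓ labels match
              case ack:
                end ‖ end  ✓
              case more:
                Z ‖ Z  ✓
              case done:
                Z ‖ Z  ✓
      case ack:
        +{ok,data} ‖ &{ok,data}  ✓ labels match
          case ok:
            !Int ‖ ?Int  ✓
              &{more,ack} ‖ +{more,ack}  ✓ labels match
                case more:
                  Z ‖ Z  ✓
                case ack:
                  end ‖ end  ✓
          case data:
            !Bool ‖ ?Bool  ✓
              !Int ‖ ?Int  ✓
                Z ‖ Z  ✓
      case retry:
        ?Str ‖ !Str  ✓
          ?Int ‖ !Int  ✓
            +{ack,retry,more} ‖ &{ack,retry,more}  ✓ labels match
              case ack:
                end ‖ end  ✓
              case retry:
                end ‖ end  ✓
              case more:
                Z ‖ Z  ✓

YES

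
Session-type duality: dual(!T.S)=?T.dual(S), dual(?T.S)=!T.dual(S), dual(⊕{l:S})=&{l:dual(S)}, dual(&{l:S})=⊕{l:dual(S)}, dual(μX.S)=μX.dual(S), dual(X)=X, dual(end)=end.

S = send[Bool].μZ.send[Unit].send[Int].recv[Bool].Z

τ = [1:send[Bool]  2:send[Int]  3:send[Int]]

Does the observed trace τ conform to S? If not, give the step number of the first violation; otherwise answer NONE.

2

[1] send[Bool]  ✓  cont: μZ.…
[2] got send[Int], protocol expects send[Unit]  ✗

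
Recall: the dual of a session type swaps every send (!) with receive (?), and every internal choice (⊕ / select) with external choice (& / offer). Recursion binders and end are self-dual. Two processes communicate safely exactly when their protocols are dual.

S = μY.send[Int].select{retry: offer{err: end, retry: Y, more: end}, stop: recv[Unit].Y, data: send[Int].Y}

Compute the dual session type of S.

μY.recv[Int].offer{retry: select{err: end, retry: Y, more: end}, stop: send[Unit].Y, data: recv[Int].Y}

μY → μY  (μ self-dual)
  send[Int] → recv[Int]
    select{retry,stop,data} → offer{retry,stop,data}  (⊕→&)
      case retry:
        offer{err,retry,more} → select{err,retry,more}  (offer→select)
          case err:
            dual(end) = end
          case retry:
            dual(Y) = Y
          case more:
            dual(end) = end
      case stop:
        recv[Unit] → send[Unit]
          dual(Y) = Y
      case data:
        send[Int] → recv[Int]
          dual(Y) = Y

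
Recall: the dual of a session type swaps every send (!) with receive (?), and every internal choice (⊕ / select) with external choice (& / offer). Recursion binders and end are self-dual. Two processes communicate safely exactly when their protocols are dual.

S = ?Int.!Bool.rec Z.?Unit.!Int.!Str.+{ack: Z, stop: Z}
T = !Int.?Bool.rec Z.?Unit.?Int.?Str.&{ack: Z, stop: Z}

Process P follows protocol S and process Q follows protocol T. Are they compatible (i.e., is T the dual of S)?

NO

?Int ‖ !Int  ok
  !Bool ‖ ?Bool  ok
    rec Z ‖ rec Z  ok (μ self-dual)
      ?Unit ‖ ?Unit  ✗ same direction on both sides — not dual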